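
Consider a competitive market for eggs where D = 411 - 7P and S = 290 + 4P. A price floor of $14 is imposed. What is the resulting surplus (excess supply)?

Equilibrium price would be P* = 11, so the floor at 14 binds.
At P = 14: D = 313, S = 346.
Surplus = 346 − 313 = 33.

Surplus = 33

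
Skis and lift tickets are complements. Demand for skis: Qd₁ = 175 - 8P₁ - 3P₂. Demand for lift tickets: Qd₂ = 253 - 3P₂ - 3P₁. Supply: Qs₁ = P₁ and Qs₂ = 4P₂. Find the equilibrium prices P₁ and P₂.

P₁ = 233/27, P₂ = 292/9

Market 1: 175 - 8P₁ - 3P₂ = P₁ → 9P₁ + 3P₂ = 175.
Market 2: 7P₂ + 3P₁ = 253.
Eliminating P₂: 7×(1) − 3×(2) gives 54P₁ = 466, so P₁ = 233/27.
Back-substitute into (2): P₂ = (253 − 3×233/27) / 7 = 292/9.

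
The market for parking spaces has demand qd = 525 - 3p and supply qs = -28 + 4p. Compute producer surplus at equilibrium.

Producer surplus = 10368

Equilibrium: 525 - 3p = -28 + 4p gives p* = 79, q* = 288.
Supply starts at p = 7 (where qs = 0).
PS = ½(79 − 7)(288) = 10368.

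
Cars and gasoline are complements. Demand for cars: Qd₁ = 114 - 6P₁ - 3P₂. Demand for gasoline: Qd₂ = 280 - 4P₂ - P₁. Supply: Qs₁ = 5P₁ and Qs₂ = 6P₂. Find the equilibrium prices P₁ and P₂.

Market 1: 114 - 6P₁ - 3P₂ = 5P₁ → 11P₁ + 3P₂ = 114.
Market 2: 10P₂ + P₁ = 280.
Eliminating P₂: 10×(1) − 3×(2) gives 107P₁ = 300, so P₁ = 300/107.
Back-substitute into (2): P₂ = (280 − 1×300/107) / 10 = 2966/107.

P₁ = 300/107, P₂ = 2966/107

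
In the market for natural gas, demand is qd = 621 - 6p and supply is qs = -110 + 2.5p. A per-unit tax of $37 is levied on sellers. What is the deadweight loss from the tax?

Deadweight loss = 20535/17

Pre-tax equilibrium: p* = 86, q* = 105.
Tax on sellers shifts supply to qs = -110 + 2.5(p − 37) = -202.5 + 2.5p.
621 - 6p = -202.5 + 2.5p gives buyer price pb = 1647/17; sellers receive ps = 1647/17 − 37 = 1018/17.
New quantity: q = 621 − 6(1647/17) = 675/17.
DWL = ½ × 37 × (105 − 675/17) = 20535/17.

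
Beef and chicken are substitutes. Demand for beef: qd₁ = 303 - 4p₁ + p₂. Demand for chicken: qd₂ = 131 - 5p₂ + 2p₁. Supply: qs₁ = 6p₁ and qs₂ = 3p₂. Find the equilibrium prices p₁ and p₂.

p₁ = 2555/78, p₂ = 958/39

Market 1: 303 - 4p₁ + p₂ = 6p₁ → 10p₁ - p₂ = 303.
Market 2: 8p₂ - 2p₁ = 131.
Eliminating p₂: 8×(1) + 1×(2) gives 78p₁ = 2555, so p₁ = 2555/78.
Back-substitute into (2): p₂ = (131 + 2×2555/78) / 8 = 958/39.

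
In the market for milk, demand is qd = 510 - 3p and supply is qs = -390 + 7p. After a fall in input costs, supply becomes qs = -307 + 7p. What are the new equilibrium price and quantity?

p' = 81.7, q' = 264.9

Original equilibrium: p* = 90, q* = 240.
New equilibrium: 510 - 3p = -307 + 7p, so 817 = 10p and p' = 81.7; q' = 510 − 3(81.7) = 264.9.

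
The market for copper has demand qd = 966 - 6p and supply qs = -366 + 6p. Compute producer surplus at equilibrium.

Producer surplus = 7500

Equilibrium: 966 - 6p = -366 + 6p gives p* = 111, q* = 300.
Supply starts at p = 61 (where qs = 0).
PS = ½(111 − 61)(300) = 7500.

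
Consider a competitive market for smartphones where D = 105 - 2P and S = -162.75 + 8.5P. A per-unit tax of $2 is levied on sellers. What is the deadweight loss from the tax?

Deadweight loss = 68/21

Pre-tax equilibrium: P* = 25.5, Q* = 54.
Tax on sellers shifts supply to S = -162.75 + 8.5(P − 2) = -179.75 + 8.5P.
105 - 2P = -179.75 + 8.5P gives buyer price Pb = 1139/42; sellers receive Ps = 1139/42 − 2 = 1055/42.
New quantity: Q = 105 − 2(1139/42) = 1066/21.
DWL = ½ × 2 × (54 − 1066/21) = 68/21.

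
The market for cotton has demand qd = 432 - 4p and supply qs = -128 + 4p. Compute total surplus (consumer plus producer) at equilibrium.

Total surplus = 5776

Equilibrium: 432 - 4p = -128 + 4p gives p* = 70, q* = 152.
Demand choke price: p = 108; supply starts at p = 32.
CS = ½(108 − 70)(152) = 2888; PS = ½(70 − 32)(152) = 2888.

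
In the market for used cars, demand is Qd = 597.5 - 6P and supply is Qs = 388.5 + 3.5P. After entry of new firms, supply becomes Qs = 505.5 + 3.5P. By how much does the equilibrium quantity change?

ΔQ = 1404/19

Original equilibrium: P* = 22, Q* = 465.5.
New equilibrium: 597.5 - 6P = 505.5 + 3.5P, so 92 = 9.5P and P' = 184/19; Q' = 597.5 − 6(184/19) = 20497/38.
Change in quantity: 20497/38 − 465.5 = 1404/19.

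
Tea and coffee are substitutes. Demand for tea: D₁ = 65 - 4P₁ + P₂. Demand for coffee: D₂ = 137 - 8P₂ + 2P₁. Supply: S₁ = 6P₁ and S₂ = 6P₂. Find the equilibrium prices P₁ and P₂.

P₁ = 349/46, P₂ = 250/23

Market 1: 65 - 4P₁ + P₂ = 6P₁ → 10P₁ - P₂ = 65.
Market 2: 14P₂ - 2P₁ = 137.
Eliminating P₂: 14×(1) + 1×(2) gives 138P₁ = 1047, so P₁ = 349/46.
Back-substitute into (2): P₂ = (137 + 2×349/46) / 14 = 250/23.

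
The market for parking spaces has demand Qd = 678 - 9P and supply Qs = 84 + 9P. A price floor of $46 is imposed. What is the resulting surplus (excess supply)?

Equilibrium price would be P* = 33, so the floor at 46 binds.
At P = 46: Qd = 264, Qs = 498.
Surplus = 498 − 264 = 234.

Surplus = 234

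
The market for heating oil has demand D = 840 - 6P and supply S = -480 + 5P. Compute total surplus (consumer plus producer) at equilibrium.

Total surplus = 2640

Equilibrium: 840 - 6P = -480 + 5P gives P* = 120, Q* = 120.
Demand choke price: P = 140; supply starts at P = 96.
CS = ½(140 − 120)(120) = 1200; PS = ½(120 − 96)(120) = 1440.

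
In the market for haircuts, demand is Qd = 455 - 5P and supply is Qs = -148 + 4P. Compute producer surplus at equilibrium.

Producer surplus = 1800

Equilibrium: 455 - 5P = -148 + 4P gives P* = 67, Q* = 120.
Supply starts at P = 37 (where Qs = 0).
PS = ½(67 − 37)(120) = 1800.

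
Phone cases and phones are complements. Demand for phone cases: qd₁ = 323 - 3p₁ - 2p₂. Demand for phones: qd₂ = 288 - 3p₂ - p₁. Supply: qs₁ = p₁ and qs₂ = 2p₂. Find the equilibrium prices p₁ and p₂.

Market 1: 323 - 3p₁ - 2p₂ = p₁ → 4p₁ + 2p₂ = 323.
Market 2: 5p₂ + p₁ = 288.
Eliminating p₂: 5×(1) − 2×(2) gives 18p₁ = 1039, so p₁ = 1039/18.
Back-substitute into (2): p₂ = (288 − 1×1039/18) / 5 = 829/18.

p₁ = 1039/18, p₂ = 829/18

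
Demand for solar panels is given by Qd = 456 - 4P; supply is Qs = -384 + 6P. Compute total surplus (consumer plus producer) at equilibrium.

Equilibrium: 456 - 4P = -384 + 6P gives P* = 84, Q* = 120.
Demand choke price: P = 114; supply starts at P = 64.
CS = ½(114 − 84)(120) = 1800; PS = ½(84 − 64)(120) = 1200.

Total surplus = 3000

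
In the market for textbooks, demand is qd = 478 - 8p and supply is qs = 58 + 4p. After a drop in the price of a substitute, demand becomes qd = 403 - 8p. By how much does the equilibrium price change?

Original equilibrium: p* = 35, q* = 198.
New equilibrium: 403 - 8p = 58 + 4p, so 345 = 12p and p' = 28.75; q' = 403 − 8(28.75) = 173.
Change in price: 28.75 − 35 = -6.25.

Δp = -6.25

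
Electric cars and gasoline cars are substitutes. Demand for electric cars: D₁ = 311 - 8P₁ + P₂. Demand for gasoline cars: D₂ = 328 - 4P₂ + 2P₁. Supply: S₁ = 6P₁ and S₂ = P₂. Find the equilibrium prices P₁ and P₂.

P₁ = 1883/68, P₂ = 2607/34

Market 1: 311 - 8P₁ + P₂ = 6P₁ → 14P₁ - P₂ = 311.
Market 2: 5P₂ - 2P₁ = 328.
Eliminating P₂: 5×(1) + 1×(2) gives 68P₁ = 1883, so P₁ = 1883/68.
Back-substitute into (2): P₂ = (328 + 2×1883/68) / 5 = 2607/34.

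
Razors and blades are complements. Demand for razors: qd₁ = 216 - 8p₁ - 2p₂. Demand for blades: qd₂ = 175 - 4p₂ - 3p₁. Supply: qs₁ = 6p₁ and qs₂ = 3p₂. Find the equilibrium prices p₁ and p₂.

Market 1: 216 - 8p₁ - 2p₂ = 6p₁ → 14p₁ + 2p₂ = 216.
Market 2: 7p₂ + 3p₁ = 175.
Eliminating p₂: 7×(1) − 2×(2) gives 92p₁ = 1162, so p₁ = 581/46.
Back-substitute into (2): p₂ = (175 − 3×581/46) / 7 = 901/46.

p₁ = 581/46, p₂ = 901/46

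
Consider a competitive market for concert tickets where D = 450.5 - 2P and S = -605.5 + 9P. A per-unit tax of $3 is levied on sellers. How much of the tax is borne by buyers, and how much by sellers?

Buyers bear 27/11, sellers bear 6/11

Pre-tax equilibrium: P* = 96, Q* = 258.5.
Tax on sellers shifts supply to S = -605.5 + 9(P − 3) = -632.5 + 9P.
450.5 - 2P = -632.5 + 9P gives buyer price Pb = 1083/11; sellers receive Ps = 1083/11 − 3 = 1050/11.
New quantity: Q = 450.5 − 2(1083/11) = 5579/22.
Buyer burden = 1083/11 − 96 = 27/11; seller burden = 96 − 1050/11 = 6/11.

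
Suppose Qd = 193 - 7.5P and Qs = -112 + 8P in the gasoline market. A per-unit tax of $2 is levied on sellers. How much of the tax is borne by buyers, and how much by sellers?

Buyers bear 32/31, sellers bear 30/31

Pre-tax equilibrium: P* = 610/31, Q* = 1408/31.
Tax on sellers shifts supply to Qs = -112 + 8(P − 2) = -128 + 8P.
193 - 7.5P = -128 + 8P gives buyer price Pb = 642/31; sellers receive Ps = 642/31 − 2 = 580/31.
New quantity: Q = 193 − 7.5(642/31) = 1168/31.
Buyer burden = 642/31 − 610/31 = 32/31; seller burden = 610/31 − 580/31 = 30/31.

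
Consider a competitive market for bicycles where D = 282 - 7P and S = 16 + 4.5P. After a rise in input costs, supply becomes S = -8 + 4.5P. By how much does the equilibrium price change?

ΔP = 48/23

Original equilibrium: P* = 532/23, Q* = 2762/23.
New equilibrium: 282 - 7P = -8 + 4.5P, so 290 = 11.5P and P' = 580/23; Q' = 282 − 7(580/23) = 2426/23.
Change in price: 580/23 − 532/23 = 48/23.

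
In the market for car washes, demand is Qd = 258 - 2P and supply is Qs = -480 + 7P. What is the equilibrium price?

Set Qd = Qs: 258 - 2P = -480 + 7P.
738 = 9P, so P* = 82.
Q* = 258 − 2(82) = 94.

P* = 82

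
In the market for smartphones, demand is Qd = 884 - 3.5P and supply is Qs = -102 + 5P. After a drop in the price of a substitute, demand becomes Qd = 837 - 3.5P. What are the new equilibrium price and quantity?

Original equilibrium: P* = 116, Q* = 478.
New equilibrium: 837 - 3.5P = -102 + 5P, so 939 = 8.5P and P' = 1878/17; Q' = 837 − 3.5(1878/17) = 7656/17.

P' = 1878/17, Q' = 7656/17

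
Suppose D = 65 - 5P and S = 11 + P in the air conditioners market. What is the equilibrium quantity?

Q* = 20

Set D = S: 65 - 5P = 11 + P.
54 = 6P, so P* = 9.
Q* = 65 − 5(9) = 20.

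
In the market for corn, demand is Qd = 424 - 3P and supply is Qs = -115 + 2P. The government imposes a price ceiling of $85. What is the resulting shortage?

Shortage = 114

Equilibrium price would be P* = 107.8, so the ceiling at 85 binds.
At P = 85: Qd = 424 − 3(85) = 169, Qs = -115 + 2(85) = 55.
Shortage = 169 − 55 = 114.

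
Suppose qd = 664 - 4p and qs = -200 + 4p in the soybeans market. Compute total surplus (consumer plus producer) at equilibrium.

Total surplus = 13456

Equilibrium: 664 - 4p = -200 + 4p gives p* = 108, q* = 232.
Demand choke price: p = 166; supply starts at p = 50.
CS = ½(166 − 108)(232) = 6728; PS = ½(108 − 50)(232) = 6728.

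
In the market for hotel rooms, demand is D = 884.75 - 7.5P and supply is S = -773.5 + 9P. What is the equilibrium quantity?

Q* = 131

Set D = S: 884.75 - 7.5P = -773.5 + 9P.
1658.25 = 16.5P, so P* = 100.5.
Q* = 884.75 − 7.5(100.5) = 131.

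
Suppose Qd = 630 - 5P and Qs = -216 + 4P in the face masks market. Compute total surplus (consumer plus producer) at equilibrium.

Equilibrium: 630 - 5P = -216 + 4P gives P* = 94, Q* = 160.
Demand choke price: P = 126; supply starts at P = 54.
CS = ½(126 − 94)(160) = 2560; PS = ½(94 − 54)(160) = 3200.

Total surplus = 5760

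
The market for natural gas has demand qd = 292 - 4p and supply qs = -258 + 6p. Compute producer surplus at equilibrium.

Producer surplus = 432

Equilibrium: 292 - 4p = -258 + 6p gives p* = 55, q* = 72.
Supply starts at p = 43 (where qs = 0).
PS = ½(55 − 43)(72) = 432.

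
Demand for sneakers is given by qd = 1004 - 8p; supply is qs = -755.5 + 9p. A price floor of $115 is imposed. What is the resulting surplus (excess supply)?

Equilibrium price would be p* = 103.5, so the floor at 115 binds.
At p = 115: qd = 84, qs = 279.5.
Surplus = 279.5 − 84 = 195.5.

Surplus = 195.5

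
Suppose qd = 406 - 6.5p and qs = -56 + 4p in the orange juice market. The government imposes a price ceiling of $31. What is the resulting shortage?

Shortage = 136.5

Equilibrium price would be p* = 44, so the ceiling at 31 binds.
At p = 31: qd = 406 − 6.5(31) = 204.5, qs = -56 + 4(31) = 68.
Shortage = 204.5 − 68 = 136.5.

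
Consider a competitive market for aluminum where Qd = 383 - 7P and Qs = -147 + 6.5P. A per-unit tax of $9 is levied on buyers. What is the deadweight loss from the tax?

Pre-tax equilibrium: P* = 1060/27, Q* = 2921/27.
Tax on buyers shifts demand to Qd = 383 − 7(P + 9) = 320 - 7P.
320 - 7P = -147 + 6.5P gives seller price Ps = 934/27; buyers pay Pb = 934/27 + 9 = 1177/27.
New quantity: Q = 383 − 7(1177/27) = 2102/27.
DWL = ½ × 9 × (2921/27 − 2102/27) = 136.5.

Deadweight loss = 136.5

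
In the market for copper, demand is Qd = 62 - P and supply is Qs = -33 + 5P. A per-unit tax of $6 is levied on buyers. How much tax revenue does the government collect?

Pre-tax equilibrium: P* = 95/6, Q* = 277/6.
Tax on buyers shifts demand to Qd = 62 − 1(P + 6) = 56 - P.
56 - P = -33 + 5P gives seller price Ps = 89/6; buyers pay Pb = 89/6 + 6 = 125/6.
New quantity: Q = 62 − 1(125/6) = 247/6.
Revenue = 6 × 247/6 = 247.

Tax revenue = 247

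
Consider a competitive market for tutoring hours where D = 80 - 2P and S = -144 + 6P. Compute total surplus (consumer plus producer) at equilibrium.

Total surplus = 192

Equilibrium: 80 - 2P = -144 + 6P gives P* = 28, Q* = 24.
Demand choke price: P = 40; supply starts at P = 24.
CS = ½(40 − 28)(24) = 144; PS = ½(28 − 24)(24) = 48.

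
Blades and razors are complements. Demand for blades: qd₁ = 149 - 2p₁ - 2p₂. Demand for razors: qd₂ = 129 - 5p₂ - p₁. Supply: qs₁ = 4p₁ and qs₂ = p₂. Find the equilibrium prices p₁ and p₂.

p₁ = 318/17, p₂ = 625/34

Market 1: 149 - 2p₁ - 2p₂ = 4p₁ → 6p₁ + 2p₂ = 149.
Market 2: 6p₂ + p₁ = 129.
Eliminating p₂: 6×(1) − 2×(2) gives 34p₁ = 636, so p₁ = 318/17.
Back-substitute into (2): p₂ = (129 − 1×318/17) / 6 = 625/34.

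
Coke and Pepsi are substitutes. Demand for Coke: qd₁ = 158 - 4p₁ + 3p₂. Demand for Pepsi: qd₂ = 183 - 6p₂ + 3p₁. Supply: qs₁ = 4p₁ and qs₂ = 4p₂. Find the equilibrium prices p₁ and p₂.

p₁ = 2129/71, p₂ = 1938/71

Market 1: 158 - 4p₁ + 3p₂ = 4p₁ → 8p₁ - 3p₂ = 158.
Market 2: 10p₂ - 3p₁ = 183.
Eliminating p₂: 10×(1) + 3×(2) gives 71p₁ = 2129, so p₁ = 2129/71.
Back-substitute into (2): p₂ = (183 + 3×2129/71) / 10 = 1938/71.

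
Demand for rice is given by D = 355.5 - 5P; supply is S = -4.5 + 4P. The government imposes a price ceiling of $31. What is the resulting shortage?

Equilibrium price would be P* = 40, so the ceiling at 31 binds.
At P = 31: D = 355.5 − 5(31) = 200.5, S = -4.5 + 4(31) = 119.5.
Shortage = 200.5 − 119.5 = 81.

Shortage = 81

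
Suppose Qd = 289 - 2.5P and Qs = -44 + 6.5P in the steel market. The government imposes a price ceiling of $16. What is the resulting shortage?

Shortage = 189

Equilibrium price would be P* = 37, so the ceiling at 16 binds.
At P = 16: Qd = 289 − 2.5(16) = 249, Qs = -44 + 6.5(16) = 60.
Shortage = 249 − 60 = 189.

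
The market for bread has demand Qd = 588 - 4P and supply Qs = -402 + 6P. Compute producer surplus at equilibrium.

Equilibrium: 588 - 4P = -402 + 6P gives P* = 99, Q* = 192.
Supply starts at P = 67 (where Qs = 0).
PS = ½(99 − 67)(192) = 3072.

Producer surplus = 3072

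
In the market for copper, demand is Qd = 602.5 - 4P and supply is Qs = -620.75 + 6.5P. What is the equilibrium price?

Set Qd = Qs: 602.5 - 4P = -620.75 + 6.5P.
1223.25 = 10.5P, so P* = 116.5.
Q* = 602.5 − 4(116.5) = 136.5.

P* = 116.5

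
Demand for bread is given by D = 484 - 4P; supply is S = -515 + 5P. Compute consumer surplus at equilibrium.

Consumer surplus = 200

Equilibrium: 484 - 4P = -515 + 5P gives P* = 111, Q* = 40.
Demand choke price (D = 0): P = 121.
CS = ½(121 − 111)(40) = 200.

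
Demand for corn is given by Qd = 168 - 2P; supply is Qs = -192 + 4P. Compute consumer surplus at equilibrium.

Equilibrium: 168 - 2P = -192 + 4P gives P* = 60, Q* = 48.
Demand choke price (Qd = 0): P = 84.
CS = ½(84 − 60)(48) = 576.

Consumer surplus = 576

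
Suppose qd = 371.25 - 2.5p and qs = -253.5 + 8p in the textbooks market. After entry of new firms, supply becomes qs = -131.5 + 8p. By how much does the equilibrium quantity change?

Original equilibrium: p* = 59.5, q* = 222.5.
New equilibrium: 371.25 - 2.5p = -131.5 + 8p, so 502.75 = 10.5p and p' = 2011/42; q' = 371.25 − 2.5(2011/42) = 10565/42.
Change in quantity: 10565/42 − 222.5 = 610/21.

Δq = 610/21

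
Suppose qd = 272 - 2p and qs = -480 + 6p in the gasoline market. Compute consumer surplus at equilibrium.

Consumer surplus = 1764

Equilibrium: 272 - 2p = -480 + 6p gives p* = 94, q* = 84.
Demand choke price (qd = 0): p = 136.
CS = ½(136 − 94)(84) = 1764.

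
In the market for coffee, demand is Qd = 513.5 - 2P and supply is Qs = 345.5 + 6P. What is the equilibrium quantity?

Set Qd = Qs: 513.5 - 2P = 345.5 + 6P.
168 = 8P, so P* = 21.
Q* = 513.5 − 2(21) = 471.5.

Q* = 471.5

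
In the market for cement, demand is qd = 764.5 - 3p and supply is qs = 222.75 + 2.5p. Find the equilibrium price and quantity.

p* = 98.5, q* = 469

Set qd = qs: 764.5 - 3p = 222.75 + 2.5p.
541.75 = 5.5p, so p* = 98.5.
q* = 764.5 − 3(98.5) = 469.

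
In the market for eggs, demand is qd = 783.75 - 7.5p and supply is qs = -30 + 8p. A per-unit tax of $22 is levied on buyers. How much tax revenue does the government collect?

Pre-tax equilibrium: p* = 52.5, q* = 390.
Tax on buyers shifts demand to qd = 783.75 − 7.5(p + 22) = 618.75 - 7.5p.
618.75 - 7.5p = -30 + 8p gives seller price ps = 2595/62; buyers pay pb = 2595/62 + 22 = 3959/62.
New quantity: q = 783.75 − 7.5(3959/62) = 9450/31.
Revenue = 22 × 9450/31 = 207900/31.

Tax revenue = 207900/31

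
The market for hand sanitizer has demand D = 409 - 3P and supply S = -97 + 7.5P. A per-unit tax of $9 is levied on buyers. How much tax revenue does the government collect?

Pre-tax equilibrium: P* = 1012/21, Q* = 1851/7.
Tax on buyers shifts demand to D = 409 − 3(P + 9) = 382 - 3P.
382 - 3P = -97 + 7.5P gives seller price Ps = 958/21; buyers pay Pb = 958/21 + 9 = 1147/21.
New quantity: Q = 409 − 3(1147/21) = 1716/7.
Revenue = 9 × 1716/7 = 15444/7.

Tax revenue = 15444/7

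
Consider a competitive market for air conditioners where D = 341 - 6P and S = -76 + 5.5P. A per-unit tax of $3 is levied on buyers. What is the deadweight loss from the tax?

Pre-tax equilibrium: P* = 834/23, Q* = 2839/23.
Tax on buyers shifts demand to D = 341 − 6(P + 3) = 323 - 6P.
323 - 6P = -76 + 5.5P gives seller price Ps = 798/23; buyers pay Pb = 798/23 + 3 = 867/23.
New quantity: Q = 341 − 6(867/23) = 2641/23.
DWL = ½ × 3 × (2839/23 − 2641/23) = 297/23.

Deadweight loss = 297/23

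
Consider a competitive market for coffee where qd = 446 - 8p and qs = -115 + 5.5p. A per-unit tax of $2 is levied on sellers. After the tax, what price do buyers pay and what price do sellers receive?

Buyers pay 1144/27, sellers receive 1090/27

Pre-tax equilibrium: p* = 374/9, q* = 1022/9.
Tax on sellers shifts supply to qs = -115 + 5.5(p − 2) = -126 + 5.5p.
446 - 8p = -126 + 5.5p gives buyer price pb = 1144/27; sellers receive ps = 1144/27 − 2 = 1090/27.
New quantity: q = 446 − 8(1144/27) = 2890/27.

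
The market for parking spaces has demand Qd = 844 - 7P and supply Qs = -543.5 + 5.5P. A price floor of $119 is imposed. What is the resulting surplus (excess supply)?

Equilibrium price would be P* = 111, so the floor at 119 binds.
At P = 119: Qd = 11, Qs = 111.
Surplus = 111 − 11 = 100.

Surplus = 100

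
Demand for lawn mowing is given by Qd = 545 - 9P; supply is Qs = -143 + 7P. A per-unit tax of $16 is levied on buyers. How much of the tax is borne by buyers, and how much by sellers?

Pre-tax equilibrium: P* = 43, Q* = 158.
Tax on buyers shifts demand to Qd = 545 − 9(P + 16) = 401 - 9P.
401 - 9P = -143 + 7P gives seller price Ps = 34; buyers pay Pb = 34 + 16 = 50.
New quantity: Q = 545 − 9(50) = 95.
Buyer burden = 50 − 43 = 7; seller burden = 43 − 34 = 9.

Buyers bear $7, sellers bear $9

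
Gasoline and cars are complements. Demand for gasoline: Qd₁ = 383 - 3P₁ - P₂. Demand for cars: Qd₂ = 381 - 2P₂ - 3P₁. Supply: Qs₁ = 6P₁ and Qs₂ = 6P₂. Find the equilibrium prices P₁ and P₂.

P₁ = 2683/69, P₂ = 760/23

Market 1: 383 - 3P₁ - P₂ = 6P₁ → 9P₁ + P₂ = 383.
Market 2: 8P₂ + 3P₁ = 381.
Eliminating P₂: 8×(1) − 1×(2) gives 69P₁ = 2683, so P₁ = 2683/69.
Back-substitute into (2): P₂ = (381 − 3×2683/69) / 8 = 760/23.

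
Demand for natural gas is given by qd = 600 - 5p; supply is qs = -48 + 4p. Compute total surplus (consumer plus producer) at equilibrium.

Total surplus = 12960

Equilibrium: 600 - 5p = -48 + 4p gives p* = 72, q* = 240.
Demand choke price: p = 120; supply starts at p = 12.
CS = ½(120 − 72)(240) = 5760; PS = ½(72 − 12)(240) = 7200.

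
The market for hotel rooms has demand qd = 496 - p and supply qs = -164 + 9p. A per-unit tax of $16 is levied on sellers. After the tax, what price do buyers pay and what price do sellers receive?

Pre-tax equilibrium: p* = 66, q* = 430.
Tax on sellers shifts supply to qs = -164 + 9(p − 16) = -308 + 9p.
496 - p = -308 + 9p gives buyer price pb = 80.4; sellers receive ps = 80.4 − 16 = 64.4.
New quantity: q = 496 − 1(80.4) = 415.6.

Buyers pay $80.4, sellers receive $64.4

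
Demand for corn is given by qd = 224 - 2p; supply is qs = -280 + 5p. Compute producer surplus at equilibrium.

Producer surplus = 640

Equilibrium: 224 - 2p = -280 + 5p gives p* = 72, q* = 80.
Supply starts at p = 56 (where qs = 0).
PS = ½(72 − 56)(80) = 640.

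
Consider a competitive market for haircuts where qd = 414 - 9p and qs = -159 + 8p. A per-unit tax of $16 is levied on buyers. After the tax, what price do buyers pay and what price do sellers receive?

Pre-tax equilibrium: p* = 573/17, q* = 1881/17.
Tax on buyers shifts demand to qd = 414 − 9(p + 16) = 270 - 9p.
270 - 9p = -159 + 8p gives seller price ps = 429/17; buyers pay pb = 429/17 + 16 = 701/17.
New quantity: q = 414 − 9(701/17) = 729/17.

Buyers pay 701/17, sellers receive 429/17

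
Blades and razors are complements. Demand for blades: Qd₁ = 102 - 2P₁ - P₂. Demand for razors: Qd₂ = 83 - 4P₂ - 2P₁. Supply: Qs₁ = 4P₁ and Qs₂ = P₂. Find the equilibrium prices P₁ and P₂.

P₁ = 15.25, P₂ = 10.5

Market 1: 102 - 2P₁ - P₂ = 4P₁ → 6P₁ + P₂ = 102.
Market 2: 5P₂ + 2P₁ = 83.
Eliminating P₂: 5×(1) − 1×(2) gives 28P₁ = 427, so P₁ = 15.25.
Back-substitute into (2): P₂ = (83 − 2×15.25) / 5 = 10.5.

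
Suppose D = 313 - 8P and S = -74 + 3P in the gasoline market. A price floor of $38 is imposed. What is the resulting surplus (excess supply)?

Equilibrium price would be P* = 387/11, so the floor at 38 binds.
At P = 38: D = 9, S = 40.
Surplus = 40 − 9 = 31.

Surplus = 31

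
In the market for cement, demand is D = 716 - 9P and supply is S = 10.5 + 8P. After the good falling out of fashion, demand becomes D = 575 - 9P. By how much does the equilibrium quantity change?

Original equilibrium: P* = 41.5, Q* = 342.5.
New equilibrium: 575 - 9P = 10.5 + 8P, so 564.5 = 17P and P' = 1129/34; Q' = 575 − 9(1129/34) = 9389/34.
Change in quantity: 9389/34 − 342.5 = -1128/17.

ΔQ = -1128/17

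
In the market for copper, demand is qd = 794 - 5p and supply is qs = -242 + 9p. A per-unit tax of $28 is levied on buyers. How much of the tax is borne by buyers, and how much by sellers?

Buyers bear $18, sellers bear $10

Pre-tax equilibrium: p* = 74, q* = 424.
Tax on buyers shifts demand to qd = 794 − 5(p + 28) = 654 - 5p.
654 - 5p = -242 + 9p gives seller price ps = 64; buyers pay pb = 64 + 28 = 92.
New quantity: q = 794 − 5(92) = 334.
Buyer burden = 92 − 74 = 18; seller burden = 74 − 64 = 10.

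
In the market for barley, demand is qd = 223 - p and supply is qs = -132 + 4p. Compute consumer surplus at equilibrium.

Equilibrium: 223 - p = -132 + 4p gives p* = 71, q* = 152.
Demand choke price (qd = 0): p = 223.
CS = ½(223 − 71)(152) = 11552.

Consumer surplus = 11552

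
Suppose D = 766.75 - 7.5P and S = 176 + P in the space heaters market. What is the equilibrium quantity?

Set D = S: 766.75 - 7.5P = 176 + P.
590.75 = 8.5P, so P* = 69.5.
Q* = 766.75 − 7.5(69.5) = 245.5.

Q* = 245.5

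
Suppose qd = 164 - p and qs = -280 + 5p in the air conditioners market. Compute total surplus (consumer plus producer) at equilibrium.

Total surplus = 4860

Equilibrium: 164 - p = -280 + 5p gives p* = 74, q* = 90.
Demand choke price: p = 164; supply starts at p = 56.
CS = ½(164 − 74)(90) = 4050; PS = ½(74 − 56)(90) = 810.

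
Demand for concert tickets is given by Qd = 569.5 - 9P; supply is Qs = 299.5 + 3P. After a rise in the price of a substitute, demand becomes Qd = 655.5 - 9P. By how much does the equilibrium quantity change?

ΔQ = 21.5

Original equilibrium: P* = 22.5, Q* = 367.
New equilibrium: 655.5 - 9P = 299.5 + 3P, so 356 = 12P and P' = 89/3; Q' = 655.5 − 9(89/3) = 388.5.
Change in quantity: 388.5 − 367 = 21.5.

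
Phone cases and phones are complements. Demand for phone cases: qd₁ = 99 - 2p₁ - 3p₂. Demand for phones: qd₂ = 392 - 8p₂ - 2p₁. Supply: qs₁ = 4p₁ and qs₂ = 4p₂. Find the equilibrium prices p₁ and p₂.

Market 1: 99 - 2p₁ - 3p₂ = 4p₁ → 6p₁ + 3p₂ = 99.
Market 2: 12p₂ + 2p₁ = 392.
Eliminating p₂: 12×(1) − 3×(2) gives 66p₁ = 12, so p₁ = 2/11.
Back-substitute into (2): p₂ = (392 − 2×2/11) / 12 = 359/11.

p₁ = 2/11, p₂ = 359/11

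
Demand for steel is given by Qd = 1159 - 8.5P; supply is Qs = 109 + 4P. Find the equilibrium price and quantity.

P* = 84, Q* = 445

Set Qd = Qs: 1159 - 8.5P = 109 + 4P.
1050 = 12.5P, so P* = 84.
Q* = 1159 − 8.5(84) = 445.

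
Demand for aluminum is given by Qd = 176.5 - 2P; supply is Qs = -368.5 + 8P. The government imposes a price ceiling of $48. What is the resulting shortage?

Equilibrium price would be P* = 54.5, so the ceiling at 48 binds.
At P = 48: Qd = 176.5 − 2(48) = 80.5, Qs = -368.5 + 8(48) = 15.5.
Shortage = 80.5 − 15.5 = 65.

Shortage = 65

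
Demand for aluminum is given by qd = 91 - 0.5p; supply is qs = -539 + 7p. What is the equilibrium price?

p* = 84

Set qd = qs: 91 - 0.5p = -539 + 7p.
630 = 7.5p, so p* = 84.
q* = 91 − 0.5(84) = 49.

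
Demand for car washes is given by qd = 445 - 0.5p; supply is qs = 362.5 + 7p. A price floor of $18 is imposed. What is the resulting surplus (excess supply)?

Equilibrium price would be p* = 11, so the floor at 18 binds.
At p = 18: qd = 436, qs = 488.5.
Surplus = 488.5 − 436 = 52.5.

Surplus = 52.5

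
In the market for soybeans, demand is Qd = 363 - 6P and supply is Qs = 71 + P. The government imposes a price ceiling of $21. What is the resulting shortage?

Equilibrium price would be P* = 292/7, so the ceiling at 21 binds.
At P = 21: Qd = 363 − 6(21) = 237, Qs = 71 + 1(21) = 92.
Shortage = 237 − 92 = 145.

Shortage = 145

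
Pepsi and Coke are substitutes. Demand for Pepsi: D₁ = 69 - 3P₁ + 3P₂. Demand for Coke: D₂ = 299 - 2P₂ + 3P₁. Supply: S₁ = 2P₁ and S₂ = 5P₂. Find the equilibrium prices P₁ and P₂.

Market 1: 69 - 3P₁ + 3P₂ = 2P₁ → 5P₁ - 3P₂ = 69.
Market 2: 7P₂ - 3P₁ = 299.
Eliminating P₂: 7×(1) + 3×(2) gives 26P₁ = 1380, so P₁ = 690/13.
Back-substitute into (2): P₂ = (299 + 3×690/13) / 7 = 851/13.

P₁ = 690/13, P₂ = 851/13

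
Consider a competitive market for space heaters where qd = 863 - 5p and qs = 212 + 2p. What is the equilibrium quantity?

Set qd = qs: 863 - 5p = 212 + 2p.
651 = 7p, so p* = 93.
q* = 863 − 5(93) = 398.

q* = 398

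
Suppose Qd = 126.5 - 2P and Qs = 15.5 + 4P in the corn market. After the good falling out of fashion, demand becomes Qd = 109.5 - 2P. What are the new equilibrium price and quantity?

P' = 47/3, Q' = 469/6

Original equilibrium: P* = 18.5, Q* = 89.5.
New equilibrium: 109.5 - 2P = 15.5 + 4P, so 94 = 6P and P' = 47/3; Q' = 109.5 − 2(47/3) = 469/6.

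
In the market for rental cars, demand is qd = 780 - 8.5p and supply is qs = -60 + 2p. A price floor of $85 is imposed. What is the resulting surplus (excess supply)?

Equilibrium price would be p* = 80, so the floor at 85 binds.
At p = 85: qd = 57.5, qs = 110.
Surplus = 110 − 57.5 = 52.5.

Surplus = 52.5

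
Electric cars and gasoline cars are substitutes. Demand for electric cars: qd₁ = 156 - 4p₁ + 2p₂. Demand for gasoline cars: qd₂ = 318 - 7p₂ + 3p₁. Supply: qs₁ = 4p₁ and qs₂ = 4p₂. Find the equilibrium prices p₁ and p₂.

Market 1: 156 - 4p₁ + 2p₂ = 4p₁ → 8p₁ - 2p₂ = 156.
Market 2: 11p₂ - 3p₁ = 318.
Eliminating p₂: 11×(1) + 2×(2) gives 82p₁ = 2352, so p₁ = 1176/41.
Back-substitute into (2): p₂ = (318 + 3×1176/41) / 11 = 1506/41.

p₁ = 1176/41, p₂ = 1506/41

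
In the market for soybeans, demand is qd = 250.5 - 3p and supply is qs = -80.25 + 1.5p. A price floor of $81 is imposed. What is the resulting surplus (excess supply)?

Surplus = 33.75

Equilibrium price would be p* = 73.5, so the floor at 81 binds.
At p = 81: qd = 7.5, qs = 41.25.
Surplus = 41.25 − 7.5 = 33.75.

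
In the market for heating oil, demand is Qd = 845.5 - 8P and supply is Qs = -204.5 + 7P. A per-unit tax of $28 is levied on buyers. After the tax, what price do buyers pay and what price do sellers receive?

Buyers pay 1246/15, sellers receive 826/15

Pre-tax equilibrium: P* = 70, Q* = 285.5.
Tax on buyers shifts demand to Qd = 845.5 − 8(P + 28) = 621.5 - 8P.
621.5 - 8P = -204.5 + 7P gives seller price Ps = 826/15; buyers pay Pb = 826/15 + 28 = 1246/15.
New quantity: Q = 845.5 − 8(1246/15) = 5429/30.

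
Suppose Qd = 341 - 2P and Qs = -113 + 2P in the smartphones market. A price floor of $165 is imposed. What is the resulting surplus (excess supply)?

Surplus = 206

Equilibrium price would be P* = 113.5, so the floor at 165 binds.
At P = 165: Qd = 11, Qs = 217.
Surplus = 217 − 11 = 206.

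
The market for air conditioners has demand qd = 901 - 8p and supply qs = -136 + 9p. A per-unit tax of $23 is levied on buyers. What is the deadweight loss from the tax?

Pre-tax equilibrium: p* = 61, q* = 413.
Tax on buyers shifts demand to qd = 901 − 8(p + 23) = 717 - 8p.
717 - 8p = -136 + 9p gives seller price ps = 853/17; buyers pay pb = 853/17 + 23 = 1244/17.
New quantity: q = 901 − 8(1244/17) = 5365/17.
DWL = ½ × 23 × (413 − 5365/17) = 19044/17.

Deadweight loss = 19044/17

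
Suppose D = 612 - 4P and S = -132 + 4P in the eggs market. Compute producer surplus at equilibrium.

Producer surplus = 7200

Equilibrium: 612 - 4P = -132 + 4P gives P* = 93, Q* = 240.
Supply starts at P = 33 (where S = 0).
PS = ½(93 − 33)(240) = 7200.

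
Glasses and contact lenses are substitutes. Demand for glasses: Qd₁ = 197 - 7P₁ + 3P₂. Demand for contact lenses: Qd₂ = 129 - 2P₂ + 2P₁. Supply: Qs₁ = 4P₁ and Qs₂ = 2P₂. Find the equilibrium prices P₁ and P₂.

P₁ = 1175/38, P₂ = 1813/38

Market 1: 197 - 7P₁ + 3P₂ = 4P₁ → 11P₁ - 3P₂ = 197.
Market 2: 4P₂ - 2P₁ = 129.
Eliminating P₂: 4×(1) + 3×(2) gives 38P₁ = 1175, so P₁ = 1175/38.
Back-substitute into (2): P₂ = (129 + 2×1175/38) / 4 = 1813/38.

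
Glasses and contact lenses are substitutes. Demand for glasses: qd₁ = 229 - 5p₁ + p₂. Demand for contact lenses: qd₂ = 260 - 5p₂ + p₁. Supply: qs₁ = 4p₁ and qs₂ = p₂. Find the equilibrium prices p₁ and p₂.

p₁ = 1634/53, p₂ = 2569/53

Market 1: 229 - 5p₁ + p₂ = 4p₁ → 9p₁ - p₂ = 229.
Market 2: 6p₂ - p₁ = 260.
Eliminating p₂: 6×(1) + 1×(2) gives 53p₁ = 1634, so p₁ = 1634/53.
Back-substitute into (2): p₂ = (260 + 1×1634/53) / 6 = 2569/53.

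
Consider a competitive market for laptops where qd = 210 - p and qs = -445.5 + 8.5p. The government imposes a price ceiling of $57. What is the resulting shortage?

Shortage = 114

Equilibrium price would be p* = 69, so the ceiling at 57 binds.
At p = 57: qd = 210 − 1(57) = 153, qs = -445.5 + 8.5(57) = 39.
Shortage = 153 − 39 = 114.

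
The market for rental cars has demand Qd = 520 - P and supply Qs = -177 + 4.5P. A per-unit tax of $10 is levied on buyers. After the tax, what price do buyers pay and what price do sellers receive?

Pre-tax equilibrium: P* = 1394/11, Q* = 4326/11.
Tax on buyers shifts demand to Qd = 520 − 1(P + 10) = 510 - P.
510 - P = -177 + 4.5P gives seller price Ps = 1374/11; buyers pay Pb = 1374/11 + 10 = 1484/11.
New quantity: Q = 520 − 1(1484/11) = 4236/11.

Buyers pay 1484/11, sellers receive 1374/11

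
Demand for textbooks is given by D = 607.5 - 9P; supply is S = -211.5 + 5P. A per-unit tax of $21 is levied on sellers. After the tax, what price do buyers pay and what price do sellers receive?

Buyers pay $66, sellers receive $45

Pre-tax equilibrium: P* = 58.5, Q* = 81.
Tax on sellers shifts supply to S = -211.5 + 5(P − 21) = -316.5 + 5P.
607.5 - 9P = -316.5 + 5P gives buyer price Pb = 66; sellers receive Ps = 66 − 21 = 45.
New quantity: Q = 607.5 − 9(66) = 13.5.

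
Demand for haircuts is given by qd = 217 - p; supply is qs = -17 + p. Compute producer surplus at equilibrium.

Producer surplus = 5000

Equilibrium: 217 - p = -17 + p gives p* = 117, q* = 100.
Supply starts at p = 17 (where qs = 0).
PS = ½(117 − 17)(100) = 5000.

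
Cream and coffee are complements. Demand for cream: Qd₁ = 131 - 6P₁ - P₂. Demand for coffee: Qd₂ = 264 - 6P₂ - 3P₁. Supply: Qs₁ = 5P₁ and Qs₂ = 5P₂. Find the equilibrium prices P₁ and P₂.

Market 1: 131 - 6P₁ - P₂ = 5P₁ → 11P₁ + P₂ = 131.
Market 2: 11P₂ + 3P₁ = 264.
Eliminating P₂: 11×(1) − 1×(2) gives 118P₁ = 1177, so P₁ = 1177/118.
Back-substitute into (2): P₂ = (264 − 3×1177/118) / 11 = 2511/118.

P₁ = 1177/118, P₂ = 2511/118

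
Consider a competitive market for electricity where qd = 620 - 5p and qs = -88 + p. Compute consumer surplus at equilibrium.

Consumer surplus = 90

Equilibrium: 620 - 5p = -88 + p gives p* = 118, q* = 30.
Demand choke price (qd = 0): p = 124.
CS = ½(124 − 118)(30) = 90.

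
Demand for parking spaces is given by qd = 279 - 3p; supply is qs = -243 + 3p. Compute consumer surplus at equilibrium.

Equilibrium: 279 - 3p = -243 + 3p gives p* = 87, q* = 18.
Demand choke price (qd = 0): p = 93.
CS = ½(93 − 87)(18) = 54.

Consumer surplus = 54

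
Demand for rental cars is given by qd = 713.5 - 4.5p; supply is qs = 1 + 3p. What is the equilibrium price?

p* = 95

Set qd = qs: 713.5 - 4.5p = 1 + 3p.
712.5 = 7.5p, so p* = 95.
q* = 713.5 − 4.5(95) = 286.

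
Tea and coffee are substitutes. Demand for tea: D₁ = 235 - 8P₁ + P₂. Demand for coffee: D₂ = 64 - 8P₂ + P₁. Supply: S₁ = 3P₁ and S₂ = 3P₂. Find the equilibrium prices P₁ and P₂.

P₁ = 22.075, P₂ = 7.825

Market 1: 235 - 8P₁ + P₂ = 3P₁ → 11P₁ - P₂ = 235.
Market 2: 11P₂ - P₁ = 64.
Eliminating P₂: 11×(1) + 1×(2) gives 120P₁ = 2649, so P₁ = 22.075.
Back-substitute into (2): P₂ = (64 + 1×22.075) / 11 = 7.825.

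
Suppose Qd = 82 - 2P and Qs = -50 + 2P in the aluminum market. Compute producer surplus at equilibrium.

Producer surplus = 64

Equilibrium: 82 - 2P = -50 + 2P gives P* = 33, Q* = 16.
Supply starts at P = 25 (where Qs = 0).
PS = ½(33 − 25)(16) = 64.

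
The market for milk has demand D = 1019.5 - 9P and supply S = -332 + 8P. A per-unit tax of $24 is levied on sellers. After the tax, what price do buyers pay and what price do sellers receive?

Pre-tax equilibrium: P* = 79.5, Q* = 304.
Tax on sellers shifts supply to S = -332 + 8(P − 24) = -524 + 8P.
1019.5 - 9P = -524 + 8P gives buyer price Pb = 3087/34; sellers receive Ps = 3087/34 − 24 = 2271/34.
New quantity: Q = 1019.5 − 9(3087/34) = 3440/17.

Buyers pay 3087/34, sellers receive 2271/34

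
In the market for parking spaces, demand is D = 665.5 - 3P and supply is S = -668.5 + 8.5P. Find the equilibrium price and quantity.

P* = 116, Q* = 317.5

Set D = S: 665.5 - 3P = -668.5 + 8.5P.
1334 = 11.5P, so P* = 116.
Q* = 665.5 − 3(116) = 317.5.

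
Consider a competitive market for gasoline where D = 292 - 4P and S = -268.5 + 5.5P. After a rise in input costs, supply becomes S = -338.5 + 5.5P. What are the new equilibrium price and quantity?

Original equilibrium: P* = 59, Q* = 56.
New equilibrium: 292 - 4P = -338.5 + 5.5P, so 630.5 = 9.5P and P' = 1261/19; Q' = 292 − 4(1261/19) = 504/19.

P' = 1261/19, Q' = 504/19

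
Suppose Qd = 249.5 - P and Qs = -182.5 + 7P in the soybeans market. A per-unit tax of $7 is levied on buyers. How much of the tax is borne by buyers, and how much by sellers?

Pre-tax equilibrium: P* = 54, Q* = 195.5.
Tax on buyers shifts demand to Qd = 249.5 − 1(P + 7) = 242.5 - P.
242.5 - P = -182.5 + 7P gives seller price Ps = 53.125; buyers pay Pb = 53.125 + 7 = 60.125.
New quantity: Q = 249.5 − 1(60.125) = 189.375.
Buyer burden = 60.125 − 54 = 6.125; seller burden = 54 − 53.125 = 0.875.

Buyers bear $6.125, sellers bear $0.875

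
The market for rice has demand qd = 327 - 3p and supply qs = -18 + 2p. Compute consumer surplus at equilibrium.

Consumer surplus = 2400

Equilibrium: 327 - 3p = -18 + 2p gives p* = 69, q* = 120.
Demand choke price (qd = 0): p = 109.
CS = ½(109 − 69)(120) = 2400.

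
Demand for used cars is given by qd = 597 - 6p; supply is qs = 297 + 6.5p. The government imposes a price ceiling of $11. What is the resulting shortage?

Shortage = 162.5

Equilibrium price would be p* = 24, so the ceiling at 11 binds.
At p = 11: qd = 597 − 6(11) = 531, qs = 297 + 6.5(11) = 368.5.
Shortage = 531 − 368.5 = 162.5.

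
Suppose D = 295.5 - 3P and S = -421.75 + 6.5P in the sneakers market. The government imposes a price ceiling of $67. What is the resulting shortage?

Shortage = 80.75

Equilibrium price would be P* = 75.5, so the ceiling at 67 binds.
At P = 67: D = 295.5 − 3(67) = 94.5, S = -421.75 + 6.5(67) = 13.75.
Shortage = 94.5 − 13.75 = 80.75.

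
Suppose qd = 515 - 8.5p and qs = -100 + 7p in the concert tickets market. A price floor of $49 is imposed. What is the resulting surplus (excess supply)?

Surplus = 144.5

Equilibrium price would be p* = 1230/31, so the floor at 49 binds.
At p = 49: qd = 98.5, qs = 243.
Surplus = 243 − 98.5 = 144.5.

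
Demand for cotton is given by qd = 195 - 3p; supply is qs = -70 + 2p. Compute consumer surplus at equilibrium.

Consumer surplus = 216

Equilibrium: 195 - 3p = -70 + 2p gives p* = 53, q* = 36.
Demand choke price (qd = 0): p = 65.
CS = ½(65 − 53)(36) = 216.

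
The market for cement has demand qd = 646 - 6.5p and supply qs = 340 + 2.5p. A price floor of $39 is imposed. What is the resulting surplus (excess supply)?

Equilibrium price would be p* = 34, so the floor at 39 binds.
At p = 39: qd = 392.5, qs = 437.5.
Surplus = 437.5 − 392.5 = 45.

Surplus = 45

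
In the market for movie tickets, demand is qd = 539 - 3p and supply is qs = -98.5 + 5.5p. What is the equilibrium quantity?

Set qd = qs: 539 - 3p = -98.5 + 5.5p.
637.5 = 8.5p, so p* = 75.
q* = 539 − 3(75) = 314.

q* = 314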